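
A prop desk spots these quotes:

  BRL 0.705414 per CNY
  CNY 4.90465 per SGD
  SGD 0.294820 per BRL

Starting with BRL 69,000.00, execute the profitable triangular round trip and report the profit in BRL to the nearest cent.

Profit: BRL 1,381.44

Profitable loop is BRL → SGD → CNY → BRL:
BRL 69,000.00 × 0.294820 = SGD 20,342.58
SGD 20,342.58 × 4.90465 = CNY 99,773.23
CNY 99,773.23 × 0.705414 = BRL 70,381.44
Profit = BRL 70,381.44 − BRL 69,000.00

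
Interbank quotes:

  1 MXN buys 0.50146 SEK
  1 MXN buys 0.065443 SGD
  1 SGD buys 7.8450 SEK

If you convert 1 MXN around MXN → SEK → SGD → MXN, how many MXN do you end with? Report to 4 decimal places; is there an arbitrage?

Around MXN → SEK → SGD → MXN: 1 × 0.50146 ÷ 7.8450 ÷ 0.065443 = 0.976743
Product < 1; profitable direction is MXN → SGD → SEK → MXN.

0.9767 (arbitrage exists)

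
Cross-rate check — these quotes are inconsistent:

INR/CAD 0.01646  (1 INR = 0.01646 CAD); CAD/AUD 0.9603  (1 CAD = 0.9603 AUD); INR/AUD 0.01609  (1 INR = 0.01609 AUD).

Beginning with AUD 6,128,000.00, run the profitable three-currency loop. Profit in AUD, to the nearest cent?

Profitable loop is AUD → CAD → INR → AUD:
AUD 6,128,000.00 ÷ 0.9603 = CAD 6,381,339.16
CAD 6,381,339.16 ÷ 0.01646 = INR 387,687,677.09
INR 387,687,677.09 × 0.01609 = AUD 6,237,894.72
Profit = AUD 6,237,894.72 − AUD 6,128,000.00

Profit: AUD 109,894.72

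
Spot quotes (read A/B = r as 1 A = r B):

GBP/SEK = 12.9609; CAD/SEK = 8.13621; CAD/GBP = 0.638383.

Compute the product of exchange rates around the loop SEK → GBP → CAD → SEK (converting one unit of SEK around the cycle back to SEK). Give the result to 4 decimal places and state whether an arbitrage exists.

Around SEK → GBP → CAD → SEK: 1 ÷ 12.9609 ÷ 0.638383 × 8.13621 = 0.983344
Product < 1; profitable direction is SEK → CAD → GBP → SEK.

0.9833 (arbitrage exists)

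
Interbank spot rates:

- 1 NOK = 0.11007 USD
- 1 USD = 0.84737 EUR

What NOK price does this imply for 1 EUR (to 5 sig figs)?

EUR/NOK = 10.722

1 EUR ÷ 0.84737 = 1.18012 USD
1.18012 USD ÷ 0.11007 = 10.7216 NOK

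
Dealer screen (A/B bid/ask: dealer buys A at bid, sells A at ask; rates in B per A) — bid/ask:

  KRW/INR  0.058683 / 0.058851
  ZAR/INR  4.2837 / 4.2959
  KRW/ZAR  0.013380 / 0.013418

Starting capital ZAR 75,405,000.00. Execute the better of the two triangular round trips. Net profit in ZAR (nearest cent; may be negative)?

Net profit: ZAR 1,361,280.97

Best loop ZAR → KRW → INR → ZAR:
ZAR 75,405,000.00 ÷ 0.013418 (buy KRW at ask) = KRW 5,619,689,969
KRW 5,619,689,969 × 0.058683 (sell KRW at bid) = INR 329,780,266.43
INR 329,780,266.43 ÷ 4.2959 (buy ZAR at ask) = ZAR 76,766,280.97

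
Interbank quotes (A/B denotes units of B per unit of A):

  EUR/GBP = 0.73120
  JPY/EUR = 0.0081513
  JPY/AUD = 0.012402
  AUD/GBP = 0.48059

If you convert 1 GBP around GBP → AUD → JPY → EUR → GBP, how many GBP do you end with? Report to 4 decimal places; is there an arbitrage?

Around GBP → AUD → JPY → EUR → GBP: 1 ÷ 0.48059 ÷ 0.012402 × 0.0081513 × 0.73120 = 0.999992
Product ≈ 1 (deviation 0.001%, within rounding noise).

1.0000 (no arbitrage)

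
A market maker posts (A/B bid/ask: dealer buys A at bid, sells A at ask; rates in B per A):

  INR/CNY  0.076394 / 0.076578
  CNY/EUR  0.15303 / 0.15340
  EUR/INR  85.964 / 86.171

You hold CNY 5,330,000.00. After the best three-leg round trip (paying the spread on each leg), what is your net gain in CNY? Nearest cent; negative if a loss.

Best loop CNY → EUR → INR → CNY:
CNY 5,330,000.00 × 0.15303 (sell CNY at bid) = EUR 815,649.90
EUR 815,649.90 × 85.964 (sell EUR at bid) = INR 70,116,528.00
INR 70,116,528.00 × 0.076394 (sell INR at bid) = CNY 5,356,482.04

Net profit: CNY 26,482.04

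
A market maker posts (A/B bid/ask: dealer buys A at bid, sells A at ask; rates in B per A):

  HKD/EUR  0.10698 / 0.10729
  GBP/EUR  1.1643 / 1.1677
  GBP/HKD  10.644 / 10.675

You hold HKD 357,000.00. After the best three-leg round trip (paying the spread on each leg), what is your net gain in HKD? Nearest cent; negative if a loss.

Best loop HKD → GBP → EUR → HKD:
HKD 357,000.00 ÷ 10.675 (buy GBP at ask) = GBP 33,442.62
GBP 33,442.62 × 1.1643 (sell GBP at bid) = EUR 38,937.25
EUR 38,937.25 ÷ 0.10729 (buy HKD at ask) = HKD 362,915.89

Net profit: HKD 5,915.89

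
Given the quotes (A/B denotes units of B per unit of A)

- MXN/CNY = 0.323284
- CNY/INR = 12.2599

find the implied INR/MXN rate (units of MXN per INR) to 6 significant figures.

1 INR ÷ 12.2599 = 0.0815667 CNY
0.0815667 CNY ÷ 0.323284 = 0.252307 MXN

INR/MXN = 0.252307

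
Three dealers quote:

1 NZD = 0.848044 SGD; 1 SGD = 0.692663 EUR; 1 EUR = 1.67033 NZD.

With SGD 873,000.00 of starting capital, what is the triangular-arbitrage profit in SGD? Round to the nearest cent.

Profit: SGD 16,757.36

Profitable loop is SGD → NZD → EUR → SGD:
SGD 873,000.00 ÷ 0.848044 = NZD 1,029,427.72
NZD 1,029,427.72 ÷ 1.67033 = EUR 616,302.00
EUR 616,302.00 ÷ 0.692663 = SGD 889,757.36
Profit = SGD 889,757.36 − SGD 873,000.00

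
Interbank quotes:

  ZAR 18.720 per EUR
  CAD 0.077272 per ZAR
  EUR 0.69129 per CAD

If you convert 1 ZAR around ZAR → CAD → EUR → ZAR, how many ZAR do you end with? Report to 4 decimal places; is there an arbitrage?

Around ZAR → CAD → EUR → ZAR: 1 × 0.077272 × 0.69129 × 18.720 = 0.999973
Product ≈ 1 (deviation 0.003%, within rounding noise).

1.0000 (no arbitrage)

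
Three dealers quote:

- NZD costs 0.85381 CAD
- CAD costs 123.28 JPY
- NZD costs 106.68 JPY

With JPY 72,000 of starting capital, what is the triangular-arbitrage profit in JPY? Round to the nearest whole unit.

Profit: JPY 973

Profitable loop is JPY → CAD → NZD → JPY:
JPY 72,000 ÷ 123.28 = CAD 584.04
CAD 584.04 ÷ 0.85381 = NZD 684.04
NZD 684.04 × 106.68 = JPY 72,973
Profit = JPY 72,973 − JPY 72,000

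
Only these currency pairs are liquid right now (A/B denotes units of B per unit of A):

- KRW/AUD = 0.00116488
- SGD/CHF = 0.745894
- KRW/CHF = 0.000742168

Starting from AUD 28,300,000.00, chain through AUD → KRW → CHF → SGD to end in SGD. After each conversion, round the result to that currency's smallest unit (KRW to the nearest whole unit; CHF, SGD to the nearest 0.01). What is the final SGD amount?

AUD 28,300,000.00 ÷ 0.00116488 = KRW 24,294,347,916
KRW 24,294,347,916 × 0.000742168 = CHF 18,030,487.60
CHF 18,030,487.60 ÷ 0.745894 = SGD 24,172,989.19

SGD 24,172,989.19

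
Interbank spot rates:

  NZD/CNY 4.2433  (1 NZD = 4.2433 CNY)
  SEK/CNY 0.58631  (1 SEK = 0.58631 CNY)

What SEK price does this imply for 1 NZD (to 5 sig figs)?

NZD/SEK = 7.2373

1 NZD × 4.2433 = 4.2433 CNY
4.2433 CNY ÷ 0.58631 = 7.2373 SEK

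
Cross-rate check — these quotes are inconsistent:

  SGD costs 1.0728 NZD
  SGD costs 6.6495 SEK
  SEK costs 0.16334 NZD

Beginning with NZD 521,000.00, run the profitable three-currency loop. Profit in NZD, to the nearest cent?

Profitable loop is NZD → SGD → SEK → NZD:
NZD 521,000.00 ÷ 1.0728 = SGD 485,645.04
SGD 485,645.04 × 6.6495 = SEK 3,229,296.70
SEK 3,229,296.70 × 0.16334 = NZD 527,473.32
Profit = NZD 527,473.32 − NZD 521,000.00

Profit: NZD 6,473.32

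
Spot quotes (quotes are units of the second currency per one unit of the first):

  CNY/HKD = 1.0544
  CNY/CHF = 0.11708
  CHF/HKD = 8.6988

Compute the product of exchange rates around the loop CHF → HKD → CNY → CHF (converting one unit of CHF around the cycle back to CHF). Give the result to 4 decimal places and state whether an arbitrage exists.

0.9659 (arbitrage exists)

Around CHF → HKD → CNY → CHF: 1 × 8.6988 ÷ 1.0544 × 0.11708 = 0.965910
Product < 1; profitable direction is CHF → CNY → HKD → CHF.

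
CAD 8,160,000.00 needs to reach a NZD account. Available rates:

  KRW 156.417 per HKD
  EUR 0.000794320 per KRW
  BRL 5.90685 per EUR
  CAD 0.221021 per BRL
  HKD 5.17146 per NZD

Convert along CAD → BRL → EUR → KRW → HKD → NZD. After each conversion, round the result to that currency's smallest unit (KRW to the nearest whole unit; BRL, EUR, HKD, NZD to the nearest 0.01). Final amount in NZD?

NZD 9,727,652.71

CAD 8,160,000.00 ÷ 0.221021 = BRL 36,919,568.73
BRL 36,919,568.73 ÷ 5.90685 = EUR 6,250,297.32
EUR 6,250,297.32 ÷ 0.000794320 = KRW 7,868,739,702
KRW 7,868,739,702 ÷ 156.417 = HKD 50,306,166.86
HKD 50,306,166.86 ÷ 5.17146 = NZD 9,727,652.71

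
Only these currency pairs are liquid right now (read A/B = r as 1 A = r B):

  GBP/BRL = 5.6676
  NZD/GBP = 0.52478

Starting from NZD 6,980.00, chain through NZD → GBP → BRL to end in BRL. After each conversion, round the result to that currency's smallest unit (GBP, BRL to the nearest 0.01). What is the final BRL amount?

NZD 6,980.00 × 0.52478 = GBP 3,662.96
GBP 3,662.96 × 5.6676 = BRL 20,760.19

BRL 20,760.19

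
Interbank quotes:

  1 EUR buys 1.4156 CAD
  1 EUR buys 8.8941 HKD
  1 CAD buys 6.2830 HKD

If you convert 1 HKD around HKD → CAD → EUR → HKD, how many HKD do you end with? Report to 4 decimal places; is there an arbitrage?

Around HKD → CAD → EUR → HKD: 1 ÷ 6.2830 ÷ 1.4156 × 8.8941 = 0.999987
Product ≈ 1 (deviation 0.001%, within rounding noise).

1.0000 (no arbitrage)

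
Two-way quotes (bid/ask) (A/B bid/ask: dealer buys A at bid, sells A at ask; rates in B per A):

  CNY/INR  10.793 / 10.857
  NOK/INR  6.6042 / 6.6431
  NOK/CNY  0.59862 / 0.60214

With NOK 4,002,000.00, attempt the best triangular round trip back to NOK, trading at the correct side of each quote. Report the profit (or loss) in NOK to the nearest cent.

Best loop NOK → INR → CNY → NOK:
NOK 4,002,000.00 × 6.6042 (sell NOK at bid) = INR 26,430,008.40
INR 26,430,008.40 ÷ 10.857 (buy CNY at ask) = CNY 2,434,374.91
CNY 2,434,374.91 ÷ 0.60214 (buy NOK at ask) = NOK 4,042,871.94

Net profit: NOK 40,871.94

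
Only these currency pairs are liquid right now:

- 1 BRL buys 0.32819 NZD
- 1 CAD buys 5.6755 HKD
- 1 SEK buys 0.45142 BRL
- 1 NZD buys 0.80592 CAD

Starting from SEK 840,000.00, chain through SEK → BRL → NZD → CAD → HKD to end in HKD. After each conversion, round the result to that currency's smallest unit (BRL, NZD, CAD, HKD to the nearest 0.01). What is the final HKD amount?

SEK 840,000.00 × 0.45142 = BRL 379,192.80
BRL 379,192.80 × 0.32819 = NZD 124,447.29
NZD 124,447.29 × 0.80592 = CAD 100,294.56
CAD 100,294.56 × 5.6755 = HKD 569,221.78

HKD 569,221.78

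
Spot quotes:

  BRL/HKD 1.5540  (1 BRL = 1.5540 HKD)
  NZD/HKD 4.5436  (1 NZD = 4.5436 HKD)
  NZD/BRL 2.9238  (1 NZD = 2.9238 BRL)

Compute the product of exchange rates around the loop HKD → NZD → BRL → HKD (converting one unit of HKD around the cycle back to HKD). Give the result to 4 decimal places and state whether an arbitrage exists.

Around HKD → NZD → BRL → HKD: 1 ÷ 4.5436 × 2.9238 × 1.5540 = 0.999997
Product ≈ 1 (deviation 0.000%, within rounding noise).

1.0000 (no arbitrage)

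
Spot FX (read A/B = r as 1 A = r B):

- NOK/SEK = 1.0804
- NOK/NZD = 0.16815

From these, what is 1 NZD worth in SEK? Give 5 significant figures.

1 NZD ÷ 0.16815 = 5.94707 NOK
5.94707 NOK × 1.0804 = 6.42522 SEK

NZD/SEK = 6.4252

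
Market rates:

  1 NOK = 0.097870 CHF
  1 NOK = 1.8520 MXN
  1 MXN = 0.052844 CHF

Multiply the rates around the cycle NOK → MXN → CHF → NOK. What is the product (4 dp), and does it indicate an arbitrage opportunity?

Around NOK → MXN → CHF → NOK: 1 × 1.8520 × 0.052844 ÷ 0.097870 = 0.999970
Product ≈ 1 (deviation 0.003%, within rounding noise).

1.0000 (no arbitrage)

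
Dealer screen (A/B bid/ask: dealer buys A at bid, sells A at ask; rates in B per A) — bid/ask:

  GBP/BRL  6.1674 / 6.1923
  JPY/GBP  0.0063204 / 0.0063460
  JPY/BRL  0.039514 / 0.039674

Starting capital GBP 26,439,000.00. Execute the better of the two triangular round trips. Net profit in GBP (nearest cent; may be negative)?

Net profit: GBP 146,446.83

Best loop GBP → JPY → BRL → GBP:
GBP 26,439,000.00 ÷ 0.0063460 (buy JPY at ask) = JPY 4,166,246,454
JPY 4,166,246,454 × 0.039514 (sell JPY at bid) = BRL 164,625,062.40
BRL 164,625,062.40 ÷ 6.1923 (buy GBP at ask) = GBP 26,585,446.83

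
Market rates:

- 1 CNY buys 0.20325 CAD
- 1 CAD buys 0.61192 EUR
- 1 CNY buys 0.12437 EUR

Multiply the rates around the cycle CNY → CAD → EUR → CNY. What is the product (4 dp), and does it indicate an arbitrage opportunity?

1.0000 (no arbitrage)

Around CNY → CAD → EUR → CNY: 1 × 0.20325 × 0.61192 ÷ 0.12437 = 1.000022
Product ≈ 1 (deviation 0.002%, within rounding noise).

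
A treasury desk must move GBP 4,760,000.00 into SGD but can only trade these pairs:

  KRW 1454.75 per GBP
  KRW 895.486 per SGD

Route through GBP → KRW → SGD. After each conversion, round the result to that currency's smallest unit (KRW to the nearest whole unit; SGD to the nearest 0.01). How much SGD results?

SGD 7,732,795.38

GBP 4,760,000.00 × 1454.75 = KRW 6,924,610,000
KRW 6,924,610,000 ÷ 895.486 = SGD 7,732,795.38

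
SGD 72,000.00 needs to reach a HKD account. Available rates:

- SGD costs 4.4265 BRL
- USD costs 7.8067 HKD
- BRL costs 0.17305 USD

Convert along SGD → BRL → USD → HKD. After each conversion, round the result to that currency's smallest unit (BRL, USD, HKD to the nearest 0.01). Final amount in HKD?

HKD 430,558.40

SGD 72,000.00 × 4.4265 = BRL 318,708.00
BRL 318,708.00 × 0.17305 = USD 55,152.42
USD 55,152.42 × 7.8067 = HKD 430,558.40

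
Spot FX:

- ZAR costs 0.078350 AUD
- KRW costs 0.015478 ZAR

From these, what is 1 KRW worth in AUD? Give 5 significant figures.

1 KRW × 0.015478 = 0.015478 ZAR
0.015478 ZAR × 0.078350 = 0.0012127 AUD

KRW/AUD = 0.0012127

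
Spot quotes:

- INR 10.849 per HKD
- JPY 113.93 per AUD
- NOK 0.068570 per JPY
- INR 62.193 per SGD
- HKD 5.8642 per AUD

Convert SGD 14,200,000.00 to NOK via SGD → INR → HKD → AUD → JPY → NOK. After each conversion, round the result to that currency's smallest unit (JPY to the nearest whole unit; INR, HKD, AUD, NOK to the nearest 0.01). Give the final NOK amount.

SGD 14,200,000.00 × 62.193 = INR 883,140,600.00
INR 883,140,600.00 ÷ 10.849 = HKD 81,402,949.58
HKD 81,402,949.58 ÷ 5.8642 = AUD 13,881,339.24
AUD 13,881,339.24 × 113.93 = JPY 1,581,500,980
JPY 1,581,500,980 × 0.068570 = NOK 108,443,522.20

NOK 108,443,522.20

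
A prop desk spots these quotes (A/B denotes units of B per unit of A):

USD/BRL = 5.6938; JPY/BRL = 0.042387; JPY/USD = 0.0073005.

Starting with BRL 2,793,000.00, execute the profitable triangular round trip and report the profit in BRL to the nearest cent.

Profitable loop is BRL → USD → JPY → BRL:
BRL 2,793,000.00 ÷ 5.6938 = USD 490,533.56
USD 490,533.56 ÷ 0.0073005 = JPY 67,191,776
JPY 67,191,776 × 0.042387 = BRL 2,848,057.82
Profit = BRL 2,848,057.82 − BRL 2,793,000.00

Profit: BRL 55,057.82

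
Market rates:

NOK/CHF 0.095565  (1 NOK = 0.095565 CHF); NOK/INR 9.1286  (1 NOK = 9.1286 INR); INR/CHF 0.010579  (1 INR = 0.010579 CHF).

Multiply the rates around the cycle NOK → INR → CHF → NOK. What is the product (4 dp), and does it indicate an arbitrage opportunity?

1.0105 (arbitrage exists)

Around NOK → INR → CHF → NOK: 1 × 9.1286 × 0.010579 ÷ 0.095565 = 1.010532
Product > 1; profitable direction is NOK → INR → CHF → NOK.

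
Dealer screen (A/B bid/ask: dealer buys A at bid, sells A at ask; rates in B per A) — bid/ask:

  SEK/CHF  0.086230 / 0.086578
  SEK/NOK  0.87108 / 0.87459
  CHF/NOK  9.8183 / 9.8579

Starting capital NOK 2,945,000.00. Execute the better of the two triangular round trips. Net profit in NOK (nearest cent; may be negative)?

Net profit: NOK 60,739.81

Best loop NOK → CHF → SEK → NOK:
NOK 2,945,000.00 ÷ 9.8579 (buy CHF at ask) = CHF 298,745.17
CHF 298,745.17 ÷ 0.086578 (buy SEK at ask) = SEK 3,450,589.86
SEK 3,450,589.86 × 0.87108 (sell SEK at bid) = NOK 3,005,739.81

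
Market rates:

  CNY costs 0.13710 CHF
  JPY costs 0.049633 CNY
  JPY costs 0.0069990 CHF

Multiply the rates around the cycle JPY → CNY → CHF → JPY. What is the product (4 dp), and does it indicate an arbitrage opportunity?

Around JPY → CNY → CHF → JPY: 1 × 0.049633 × 0.13710 ÷ 0.0069990 = 0.972237
Product < 1; profitable direction is JPY → CHF → CNY → JPY.

0.9722 (arbitrage exists)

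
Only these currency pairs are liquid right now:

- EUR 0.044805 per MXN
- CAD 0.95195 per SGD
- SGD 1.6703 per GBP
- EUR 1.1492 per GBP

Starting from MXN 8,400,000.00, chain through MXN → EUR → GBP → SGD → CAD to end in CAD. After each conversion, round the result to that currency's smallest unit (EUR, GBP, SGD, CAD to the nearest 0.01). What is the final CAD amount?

MXN 8,400,000.00 × 0.044805 = EUR 376,362.00
EUR 376,362.00 ÷ 1.1492 = GBP 327,499.13
GBP 327,499.13 × 1.6703 = SGD 547,021.80
SGD 547,021.80 × 0.95195 = CAD 520,737.40

CAD 520,737.40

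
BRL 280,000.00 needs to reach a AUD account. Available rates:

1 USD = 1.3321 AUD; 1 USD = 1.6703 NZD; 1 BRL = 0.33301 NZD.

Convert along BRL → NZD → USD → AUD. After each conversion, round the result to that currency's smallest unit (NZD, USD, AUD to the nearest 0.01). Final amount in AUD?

AUD 74,363.12

BRL 280,000.00 × 0.33301 = NZD 93,242.80
NZD 93,242.80 ÷ 1.6703 = USD 55,823.98
USD 55,823.98 × 1.3321 = AUD 74,363.12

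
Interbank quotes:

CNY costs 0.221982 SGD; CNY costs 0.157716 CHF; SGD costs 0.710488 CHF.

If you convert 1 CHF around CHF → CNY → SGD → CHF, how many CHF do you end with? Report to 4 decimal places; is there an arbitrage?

1.0000 (no arbitrage)

Around CHF → CNY → SGD → CHF: 1 ÷ 0.157716 × 0.221982 × 0.710488 = 0.999997
Product ≈ 1 (deviation 0.000%, within rounding noise).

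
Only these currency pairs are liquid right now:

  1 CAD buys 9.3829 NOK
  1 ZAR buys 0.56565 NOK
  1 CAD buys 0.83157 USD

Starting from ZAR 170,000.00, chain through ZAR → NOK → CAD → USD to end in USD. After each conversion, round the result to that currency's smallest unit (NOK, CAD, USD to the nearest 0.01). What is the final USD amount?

USD 8,522.33

ZAR 170,000.00 × 0.56565 = NOK 96,160.50
NOK 96,160.50 ÷ 9.3829 = CAD 10,248.48
CAD 10,248.48 × 0.83157 = USD 8,522.33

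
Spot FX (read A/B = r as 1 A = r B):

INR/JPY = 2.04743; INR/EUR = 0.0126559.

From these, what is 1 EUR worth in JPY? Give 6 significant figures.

EUR/JPY = 161.777

1 EUR ÷ 0.0126559 = 79.0145 INR
79.0145 INR × 2.04743 = 161.777 JPY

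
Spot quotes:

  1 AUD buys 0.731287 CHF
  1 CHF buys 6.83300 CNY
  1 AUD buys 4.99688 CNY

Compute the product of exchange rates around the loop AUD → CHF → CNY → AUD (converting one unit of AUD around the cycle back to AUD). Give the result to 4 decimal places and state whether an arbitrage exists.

1.0000 (no arbitrage)

Around AUD → CHF → CNY → AUD: 1 × 0.731287 × 6.83300 ÷ 4.99688 = 1.000001
Product ≈ 1 (deviation 0.000%, within rounding noise).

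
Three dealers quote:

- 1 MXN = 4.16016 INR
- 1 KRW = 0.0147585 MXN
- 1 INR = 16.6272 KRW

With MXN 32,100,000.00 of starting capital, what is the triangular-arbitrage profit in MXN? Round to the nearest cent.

Profit: MXN 669,997.38

Profitable loop is MXN → INR → KRW → MXN:
MXN 32,100,000.00 × 4.16016 = INR 133,541,136.00
INR 133,541,136.00 × 16.6272 = KRW 2,220,415,176
KRW 2,220,415,176 × 0.0147585 = MXN 32,769,997.38
Profit = MXN 32,769,997.38 − MXN 32,100,000.00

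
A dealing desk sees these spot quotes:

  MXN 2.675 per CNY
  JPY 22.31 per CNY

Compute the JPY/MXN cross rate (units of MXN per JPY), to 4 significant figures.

JPY/MXN = 0.1199

1 JPY ÷ 22.31 = 0.0448229 CNY
0.0448229 CNY × 2.675 = 0.119901 MXN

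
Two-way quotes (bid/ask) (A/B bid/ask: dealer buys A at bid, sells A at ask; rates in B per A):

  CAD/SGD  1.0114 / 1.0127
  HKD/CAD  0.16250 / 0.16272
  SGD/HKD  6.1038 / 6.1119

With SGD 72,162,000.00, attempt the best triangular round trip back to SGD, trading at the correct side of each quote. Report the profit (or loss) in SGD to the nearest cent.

Net profit: SGD 229,099.16

Best loop SGD → HKD → CAD → SGD:
SGD 72,162,000.00 × 6.1038 (sell SGD at bid) = HKD 440,462,415.60
HKD 440,462,415.60 × 0.16250 (sell HKD at bid) = CAD 71,575,142.53
CAD 71,575,142.53 × 1.0114 (sell CAD at bid) = SGD 72,391,099.16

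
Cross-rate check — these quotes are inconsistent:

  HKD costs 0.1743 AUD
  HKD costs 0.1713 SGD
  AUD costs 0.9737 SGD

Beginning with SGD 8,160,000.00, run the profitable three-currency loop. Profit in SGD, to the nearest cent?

Profitable loop is SGD → AUD → HKD → SGD:
SGD 8,160,000.00 ÷ 0.9737 = AUD 8,380,404.64
AUD 8,380,404.64 ÷ 0.1743 = HKD 48,080,347.92
HKD 48,080,347.92 × 0.1713 = SGD 8,236,163.60
Profit = SGD 8,236,163.60 − SGD 8,160,000.00

Profit: SGD 76,163.60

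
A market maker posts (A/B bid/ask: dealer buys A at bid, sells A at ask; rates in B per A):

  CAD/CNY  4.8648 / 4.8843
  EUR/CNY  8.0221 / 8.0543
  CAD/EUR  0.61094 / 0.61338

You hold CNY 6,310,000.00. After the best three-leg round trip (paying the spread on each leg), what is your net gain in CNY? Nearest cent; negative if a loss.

Best loop CNY → CAD → EUR → CNY:
CNY 6,310,000.00 ÷ 4.8843 (buy CAD at ask) = CAD 1,291,894.44
CAD 1,291,894.44 × 0.61094 (sell CAD at bid) = EUR 789,269.99
EUR 789,269.99 × 8.0221 (sell EUR at bid) = CNY 6,331,602.77

Net profit: CNY 21,602.77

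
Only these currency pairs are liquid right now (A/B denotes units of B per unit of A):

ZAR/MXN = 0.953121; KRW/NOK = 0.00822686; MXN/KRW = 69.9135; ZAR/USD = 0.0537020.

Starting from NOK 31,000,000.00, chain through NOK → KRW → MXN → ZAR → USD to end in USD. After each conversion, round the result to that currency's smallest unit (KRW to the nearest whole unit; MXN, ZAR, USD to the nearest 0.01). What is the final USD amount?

USD 3,036,749.47

NOK 31,000,000.00 ÷ 0.00822686 = KRW 3,768,144,833
KRW 3,768,144,833 ÷ 69.9135 = MXN 53,897,242.06
MXN 53,897,242.06 ÷ 0.953121 = ZAR 56,548,163.41
ZAR 56,548,163.41 × 0.0537020 = USD 3,036,749.47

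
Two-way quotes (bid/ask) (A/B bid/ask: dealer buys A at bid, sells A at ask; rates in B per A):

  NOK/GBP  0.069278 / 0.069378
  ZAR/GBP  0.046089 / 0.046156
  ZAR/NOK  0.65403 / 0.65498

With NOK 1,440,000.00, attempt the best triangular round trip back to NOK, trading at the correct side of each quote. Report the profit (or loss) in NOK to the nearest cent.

Net profit: NOK 20,528.25

Best loop NOK → ZAR → GBP → NOK:
NOK 1,440,000.00 ÷ 0.65498 (buy ZAR at ask) = ZAR 2,198,540.41
ZAR 2,198,540.41 × 0.046089 (sell ZAR at bid) = GBP 101,328.53
GBP 101,328.53 ÷ 0.069378 (buy NOK at ask) = NOK 1,460,528.25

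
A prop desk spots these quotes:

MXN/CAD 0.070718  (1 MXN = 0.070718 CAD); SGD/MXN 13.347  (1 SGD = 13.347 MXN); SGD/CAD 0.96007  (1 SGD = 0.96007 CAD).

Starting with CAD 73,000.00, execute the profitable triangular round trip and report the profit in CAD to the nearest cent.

Profitable loop is CAD → MXN → SGD → CAD:
CAD 73,000.00 ÷ 0.070718 = MXN 1,032,269.01
MXN 1,032,269.01 ÷ 13.347 = SGD 77,340.90
SGD 77,340.90 × 0.96007 = CAD 74,252.68
Profit = CAD 74,252.68 − CAD 73,000.00

Profit: CAD 1,252.68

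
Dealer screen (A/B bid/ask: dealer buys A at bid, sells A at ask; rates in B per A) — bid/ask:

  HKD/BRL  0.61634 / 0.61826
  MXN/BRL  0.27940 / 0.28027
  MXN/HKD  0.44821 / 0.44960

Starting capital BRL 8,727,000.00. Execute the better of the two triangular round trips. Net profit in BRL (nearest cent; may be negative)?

Best loop BRL → HKD → MXN → BRL:
BRL 8,727,000.00 ÷ 0.61826 (buy HKD at ask) = HKD 14,115,420.70
HKD 14,115,420.70 ÷ 0.44960 (buy MXN at ask) = MXN 31,395,508.67
MXN 31,395,508.67 × 0.27940 (sell MXN at bid) = BRL 8,771,905.12

Net profit: BRL 44,905.12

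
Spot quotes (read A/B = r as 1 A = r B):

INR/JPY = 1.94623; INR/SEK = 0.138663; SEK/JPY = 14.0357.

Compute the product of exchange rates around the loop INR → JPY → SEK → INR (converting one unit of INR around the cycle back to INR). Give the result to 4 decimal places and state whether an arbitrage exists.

1.0000 (no arbitrage)

Around INR → JPY → SEK → INR: 1 × 1.94623 ÷ 14.0357 ÷ 0.138663 = 0.999999
Product ≈ 1 (deviation 0.000%, within rounding noise).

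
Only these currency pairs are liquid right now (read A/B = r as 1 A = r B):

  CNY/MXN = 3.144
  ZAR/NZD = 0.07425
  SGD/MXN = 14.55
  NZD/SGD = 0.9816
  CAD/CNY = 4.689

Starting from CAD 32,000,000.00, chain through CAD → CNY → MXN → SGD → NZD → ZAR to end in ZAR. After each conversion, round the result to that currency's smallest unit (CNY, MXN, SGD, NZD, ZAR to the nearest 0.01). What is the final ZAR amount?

CAD 32,000,000.00 × 4.689 = CNY 150,048,000.00
CNY 150,048,000.00 × 3.144 = MXN 471,750,912.00
MXN 471,750,912.00 ÷ 14.55 = SGD 32,422,743.09
SGD 32,422,743.09 ÷ 0.9816 = NZD 33,030,504.37
NZD 33,030,504.37 ÷ 0.07425 = ZAR 444,855,277.71

ZAR 444,855,277.71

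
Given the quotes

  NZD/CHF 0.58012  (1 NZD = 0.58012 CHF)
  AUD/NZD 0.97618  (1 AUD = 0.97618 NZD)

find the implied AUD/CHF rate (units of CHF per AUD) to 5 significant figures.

1 AUD × 0.97618 = 0.97618 NZD
0.97618 NZD × 0.58012 = 0.566302 CHF

AUD/CHF = 0.56630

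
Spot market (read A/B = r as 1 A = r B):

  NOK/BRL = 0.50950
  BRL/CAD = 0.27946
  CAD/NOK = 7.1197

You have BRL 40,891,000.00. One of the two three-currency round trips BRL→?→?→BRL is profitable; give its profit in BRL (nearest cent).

Profit: BRL 561,742.52

Profitable loop is BRL → CAD → NOK → BRL:
BRL 40,891,000.00 × 0.27946 = CAD 11,427,398.86
CAD 11,427,398.86 × 7.1197 = NOK 81,359,651.66
NOK 81,359,651.66 × 0.50950 = BRL 41,452,742.52
Profit = BRL 41,452,742.52 − BRL 40,891,000.00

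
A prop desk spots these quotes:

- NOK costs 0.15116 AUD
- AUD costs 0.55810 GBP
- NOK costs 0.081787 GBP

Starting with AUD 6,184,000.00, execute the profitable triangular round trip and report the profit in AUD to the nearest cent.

Profit: AUD 194,728.37

Profitable loop is AUD → GBP → NOK → AUD:
AUD 6,184,000.00 × 0.55810 = GBP 3,451,290.40
GBP 3,451,290.40 ÷ 0.081787 = NOK 42,198,520.55
NOK 42,198,520.55 × 0.15116 = AUD 6,378,728.37
Profit = AUD 6,378,728.37 − AUD 6,184,000.00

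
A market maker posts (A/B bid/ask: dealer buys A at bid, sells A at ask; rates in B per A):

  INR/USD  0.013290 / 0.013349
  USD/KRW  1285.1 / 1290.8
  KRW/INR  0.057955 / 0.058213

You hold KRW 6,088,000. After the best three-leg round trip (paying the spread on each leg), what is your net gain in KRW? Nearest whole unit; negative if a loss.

Net result: KRW -18,583 (no profitable arbitrage after spreads)

Best loop KRW → USD → INR → KRW:
KRW 6,088,000 ÷ 1290.8 (buy USD at ask) = USD 4,716.45
USD 4,716.45 ÷ 0.013349 (buy INR at ask) = INR 353,318.97
INR 353,318.97 ÷ 0.058213 (buy KRW at ask) = KRW 6,069,417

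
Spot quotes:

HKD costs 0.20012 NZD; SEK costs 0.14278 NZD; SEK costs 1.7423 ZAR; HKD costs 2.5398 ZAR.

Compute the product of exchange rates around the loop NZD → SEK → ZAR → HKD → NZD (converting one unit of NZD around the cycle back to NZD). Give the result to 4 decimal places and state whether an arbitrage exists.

Around NZD → SEK → ZAR → HKD → NZD: 1 ÷ 0.14278 × 1.7423 ÷ 2.5398 × 0.20012 = 0.961494
Product < 1; profitable direction is NZD → HKD → ZAR → SEK → NZD.

0.9615 (arbitrage exists)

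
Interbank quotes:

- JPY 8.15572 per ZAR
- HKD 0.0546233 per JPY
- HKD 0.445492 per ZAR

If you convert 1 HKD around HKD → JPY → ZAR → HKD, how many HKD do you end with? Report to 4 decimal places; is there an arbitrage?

Around HKD → JPY → ZAR → HKD: 1 ÷ 0.0546233 ÷ 8.15572 × 0.445492 = 0.999999
Product ≈ 1 (deviation 0.000%, within rounding noise).

1.0000 (no arbitrage)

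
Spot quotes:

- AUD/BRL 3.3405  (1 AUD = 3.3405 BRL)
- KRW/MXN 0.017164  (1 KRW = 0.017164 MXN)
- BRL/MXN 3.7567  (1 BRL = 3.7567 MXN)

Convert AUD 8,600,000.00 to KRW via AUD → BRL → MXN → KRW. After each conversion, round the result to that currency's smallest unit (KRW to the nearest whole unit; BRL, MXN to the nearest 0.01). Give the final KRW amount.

AUD 8,600,000.00 × 3.3405 = BRL 28,728,300.00
BRL 28,728,300.00 × 3.7567 = MXN 107,923,604.61
MXN 107,923,604.61 ÷ 0.017164 = KRW 6,287,788,663

KRW 6,287,788,663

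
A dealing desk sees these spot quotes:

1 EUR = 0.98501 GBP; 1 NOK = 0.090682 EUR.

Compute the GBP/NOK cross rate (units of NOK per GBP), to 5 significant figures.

1 GBP ÷ 0.98501 = 1.01522 EUR
1.01522 EUR ÷ 0.090682 = 11.1954 NOK

GBP/NOK = 11.195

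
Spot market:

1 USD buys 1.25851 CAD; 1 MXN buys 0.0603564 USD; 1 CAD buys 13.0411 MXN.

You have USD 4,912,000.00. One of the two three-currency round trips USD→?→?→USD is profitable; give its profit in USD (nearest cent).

Profit: USD 46,657.75

Profitable loop is USD → MXN → CAD → USD:
USD 4,912,000.00 ÷ 0.0603564 = MXN 81,383,250.16
MXN 81,383,250.16 ÷ 13.0411 = CAD 6,240,520.37
CAD 6,240,520.37 ÷ 1.25851 = USD 4,958,657.75
Profit = USD 4,958,657.75 − USD 4,912,000.00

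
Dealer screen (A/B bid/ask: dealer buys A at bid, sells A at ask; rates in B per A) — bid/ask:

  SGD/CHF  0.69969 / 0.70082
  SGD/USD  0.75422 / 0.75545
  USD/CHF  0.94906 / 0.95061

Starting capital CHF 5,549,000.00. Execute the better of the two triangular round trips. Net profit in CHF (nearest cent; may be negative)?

Net profit: CHF 118,609.92

Best loop CHF → SGD → USD → CHF:
CHF 5,549,000.00 ÷ 0.70082 (buy SGD at ask) = SGD 7,917,867.64
SGD 7,917,867.64 × 0.75422 (sell SGD at bid) = USD 5,971,814.13
USD 5,971,814.13 × 0.94906 (sell USD at bid) = CHF 5,667,609.92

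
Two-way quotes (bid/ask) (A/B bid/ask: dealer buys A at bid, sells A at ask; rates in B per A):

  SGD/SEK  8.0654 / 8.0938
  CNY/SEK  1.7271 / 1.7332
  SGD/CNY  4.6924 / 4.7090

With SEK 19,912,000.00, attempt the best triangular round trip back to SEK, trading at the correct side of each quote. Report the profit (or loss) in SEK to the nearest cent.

Best loop SEK → SGD → CNY → SEK:
SEK 19,912,000.00 ÷ 8.0938 (buy SGD at ask) = SGD 2,460,154.69
SGD 2,460,154.69 × 4.6924 (sell SGD at bid) = CNY 11,544,029.85
CNY 11,544,029.85 × 1.7271 (sell CNY at bid) = SEK 19,937,693.95

Net profit: SEK 25,693.95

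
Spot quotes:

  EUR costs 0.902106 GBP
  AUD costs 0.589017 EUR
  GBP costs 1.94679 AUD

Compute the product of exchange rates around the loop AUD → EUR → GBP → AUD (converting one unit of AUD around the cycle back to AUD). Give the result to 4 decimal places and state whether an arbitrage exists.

Around AUD → EUR → GBP → AUD: 1 × 0.589017 × 0.902106 × 1.94679 = 1.034438
Product > 1; profitable direction is AUD → EUR → GBP → AUD.

1.0344 (arbitrage exists)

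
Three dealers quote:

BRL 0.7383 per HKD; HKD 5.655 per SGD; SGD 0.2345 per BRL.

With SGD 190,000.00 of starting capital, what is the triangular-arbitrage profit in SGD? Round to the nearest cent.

Profitable loop is SGD → BRL → HKD → SGD:
SGD 190,000.00 ÷ 0.2345 = BRL 810,234.54
BRL 810,234.54 ÷ 0.7383 = HKD 1,097,432.67
HKD 1,097,432.67 ÷ 5.655 = SGD 194,064.13
Profit = SGD 194,064.13 − SGD 190,000.00

Profit: SGD 4,064.13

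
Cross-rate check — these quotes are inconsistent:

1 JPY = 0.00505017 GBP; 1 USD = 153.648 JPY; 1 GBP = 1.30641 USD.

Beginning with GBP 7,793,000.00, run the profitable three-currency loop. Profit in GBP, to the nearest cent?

Profit: GBP 106,817.92

Profitable loop is GBP → USD → JPY → GBP:
GBP 7,793,000.00 × 1.30641 = USD 10,180,853.13
USD 10,180,853.13 × 153.648 = JPY 1,564,267,722
JPY 1,564,267,722 × 0.00505017 = GBP 7,899,817.92
Profit = GBP 7,899,817.92 − GBP 7,793,000.00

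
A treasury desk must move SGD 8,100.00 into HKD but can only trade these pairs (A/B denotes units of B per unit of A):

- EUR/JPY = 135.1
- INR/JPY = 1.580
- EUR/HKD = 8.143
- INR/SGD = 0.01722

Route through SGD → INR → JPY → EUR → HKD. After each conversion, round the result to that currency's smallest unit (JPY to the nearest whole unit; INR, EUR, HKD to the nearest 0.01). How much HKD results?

HKD 44,795.86

SGD 8,100.00 ÷ 0.01722 = INR 470,383.28
INR 470,383.28 × 1.580 = JPY 743,206
JPY 743,206 ÷ 135.1 = EUR 5,501.15
EUR 5,501.15 × 8.143 = HKD 44,795.86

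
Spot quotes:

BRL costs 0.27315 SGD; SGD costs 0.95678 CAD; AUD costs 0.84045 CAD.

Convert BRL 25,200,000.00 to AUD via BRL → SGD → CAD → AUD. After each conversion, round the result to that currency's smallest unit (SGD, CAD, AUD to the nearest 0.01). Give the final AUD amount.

BRL 25,200,000.00 × 0.27315 = SGD 6,883,380.00
SGD 6,883,380.00 × 0.95678 = CAD 6,585,880.32
CAD 6,585,880.32 ÷ 0.84045 = AUD 7,836,135.78

AUD 7,836,135.78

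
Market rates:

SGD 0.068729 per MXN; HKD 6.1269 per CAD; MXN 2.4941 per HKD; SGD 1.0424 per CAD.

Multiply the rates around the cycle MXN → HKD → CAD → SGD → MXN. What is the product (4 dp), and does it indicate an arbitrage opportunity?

Around MXN → HKD → CAD → SGD → MXN: 1 ÷ 2.4941 ÷ 6.1269 × 1.0424 ÷ 0.068729 = 0.992521
Product < 1; profitable direction is MXN → SGD → CAD → HKD → MXN.

0.9925 (arbitrage exists)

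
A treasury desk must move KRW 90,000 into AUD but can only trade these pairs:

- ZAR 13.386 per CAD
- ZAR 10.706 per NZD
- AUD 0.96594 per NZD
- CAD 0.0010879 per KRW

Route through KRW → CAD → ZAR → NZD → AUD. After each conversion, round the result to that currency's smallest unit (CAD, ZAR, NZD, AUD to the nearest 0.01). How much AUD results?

AUD 118.25

KRW 90,000 × 0.0010879 = CAD 97.91
CAD 97.91 × 13.386 = ZAR 1,310.62
ZAR 1,310.62 ÷ 10.706 = NZD 122.42
NZD 122.42 × 0.96594 = AUD 118.25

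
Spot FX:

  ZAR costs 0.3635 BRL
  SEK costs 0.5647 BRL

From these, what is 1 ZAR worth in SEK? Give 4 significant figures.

1 ZAR × 0.3635 = 0.3635 BRL
0.3635 BRL ÷ 0.5647 = 0.643705 SEK

ZAR/SEK = 0.6437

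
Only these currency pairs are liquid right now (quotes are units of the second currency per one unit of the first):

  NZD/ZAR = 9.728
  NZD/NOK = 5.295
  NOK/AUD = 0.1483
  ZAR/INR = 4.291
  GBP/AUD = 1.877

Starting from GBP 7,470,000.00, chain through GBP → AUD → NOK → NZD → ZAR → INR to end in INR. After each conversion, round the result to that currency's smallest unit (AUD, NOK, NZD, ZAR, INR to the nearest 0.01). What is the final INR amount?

INR 745,349,278.38

GBP 7,470,000.00 × 1.877 = AUD 14,021,190.00
AUD 14,021,190.00 ÷ 0.1483 = NOK 94,546,122.72
NOK 94,546,122.72 ÷ 5.295 = NZD 17,855,736.11
NZD 17,855,736.11 × 9.728 = ZAR 173,700,600.88
ZAR 173,700,600.88 × 4.291 = INR 745,349,278.38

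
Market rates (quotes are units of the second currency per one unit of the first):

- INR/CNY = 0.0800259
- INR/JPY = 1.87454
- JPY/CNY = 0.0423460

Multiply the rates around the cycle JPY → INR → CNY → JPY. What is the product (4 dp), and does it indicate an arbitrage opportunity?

1.0081 (arbitrage exists)

Around JPY → INR → CNY → JPY: 1 ÷ 1.87454 × 0.0800259 ÷ 0.0423460 = 1.008146
Product > 1; profitable direction is JPY → INR → CNY → JPY.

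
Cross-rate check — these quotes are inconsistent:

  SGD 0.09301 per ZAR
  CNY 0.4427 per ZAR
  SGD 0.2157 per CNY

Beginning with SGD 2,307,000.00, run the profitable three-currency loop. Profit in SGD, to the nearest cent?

Profit: SGD 61,523.06

Profitable loop is SGD → ZAR → CNY → SGD:
SGD 2,307,000.00 ÷ 0.09301 = ZAR 24,803,784.54
ZAR 24,803,784.54 × 0.4427 = CNY 10,980,635.42
CNY 10,980,635.42 × 0.2157 = SGD 2,368,523.06
Profit = SGD 2,368,523.06 − SGD 2,307,000.00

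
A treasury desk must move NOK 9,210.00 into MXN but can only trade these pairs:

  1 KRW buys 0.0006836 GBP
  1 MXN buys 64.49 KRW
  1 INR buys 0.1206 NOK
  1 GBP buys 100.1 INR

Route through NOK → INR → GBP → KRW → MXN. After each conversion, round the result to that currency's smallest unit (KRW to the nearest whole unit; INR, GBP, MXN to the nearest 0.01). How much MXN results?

NOK 9,210.00 ÷ 0.1206 = INR 76,368.16
INR 76,368.16 ÷ 100.1 = GBP 762.92
GBP 762.92 ÷ 0.0006836 = KRW 1,116,033
KRW 1,116,033 ÷ 64.49 = MXN 17,305.52

MXN 17,305.52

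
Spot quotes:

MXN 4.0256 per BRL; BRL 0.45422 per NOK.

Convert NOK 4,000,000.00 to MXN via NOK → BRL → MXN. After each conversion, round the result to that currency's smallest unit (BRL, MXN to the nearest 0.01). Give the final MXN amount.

NOK 4,000,000.00 × 0.45422 = BRL 1,816,880.00
BRL 1,816,880.00 × 4.0256 = MXN 7,314,032.13

MXN 7,314,032.13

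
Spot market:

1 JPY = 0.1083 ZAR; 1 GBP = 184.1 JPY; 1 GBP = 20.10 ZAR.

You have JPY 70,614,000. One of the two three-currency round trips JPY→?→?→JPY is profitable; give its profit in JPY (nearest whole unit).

Profitable loop is JPY → GBP → ZAR → JPY:
JPY 70,614,000 ÷ 184.1 = GBP 383,563.28
GBP 383,563.28 × 20.10 = ZAR 7,709,621.94
ZAR 7,709,621.94 ÷ 0.1083 = JPY 71,187,645
Profit = JPY 71,187,645 − JPY 70,614,000

Profit: JPY 573,645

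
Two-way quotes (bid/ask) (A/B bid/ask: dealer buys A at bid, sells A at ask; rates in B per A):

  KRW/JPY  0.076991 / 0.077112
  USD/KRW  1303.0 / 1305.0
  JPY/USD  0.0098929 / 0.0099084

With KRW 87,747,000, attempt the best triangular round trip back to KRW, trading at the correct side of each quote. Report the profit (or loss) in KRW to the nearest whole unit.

Net profit: KRW 255,755

Best loop KRW → USD → JPY → KRW:
KRW 87,747,000 ÷ 1305.0 (buy USD at ask) = USD 67,239.08
USD 67,239.08 ÷ 0.0099084 (buy JPY at ask) = JPY 6,786,068
JPY 6,786,068 ÷ 0.077112 (buy KRW at ask) = KRW 88,002,755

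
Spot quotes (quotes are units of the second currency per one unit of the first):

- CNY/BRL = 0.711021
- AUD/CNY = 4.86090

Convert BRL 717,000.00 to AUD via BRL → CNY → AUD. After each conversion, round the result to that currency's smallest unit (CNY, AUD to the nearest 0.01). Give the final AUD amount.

AUD 207,453.15

BRL 717,000.00 ÷ 0.711021 = CNY 1,008,409.03
CNY 1,008,409.03 ÷ 4.86090 = AUD 207,453.15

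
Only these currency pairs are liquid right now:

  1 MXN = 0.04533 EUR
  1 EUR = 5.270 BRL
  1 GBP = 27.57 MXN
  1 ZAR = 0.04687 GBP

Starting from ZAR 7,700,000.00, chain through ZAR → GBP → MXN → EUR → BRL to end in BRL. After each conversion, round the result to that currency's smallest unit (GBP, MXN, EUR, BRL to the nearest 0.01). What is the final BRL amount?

BRL 2,376,943.07

ZAR 7,700,000.00 × 0.04687 = GBP 360,899.00
GBP 360,899.00 × 27.57 = MXN 9,949,985.43
MXN 9,949,985.43 × 0.04533 = EUR 451,032.84
EUR 451,032.84 × 5.270 = BRL 2,376,943.07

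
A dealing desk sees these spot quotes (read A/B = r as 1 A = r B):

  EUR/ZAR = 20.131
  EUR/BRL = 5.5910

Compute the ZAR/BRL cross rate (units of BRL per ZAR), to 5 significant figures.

1 ZAR ÷ 20.131 = 0.0496746 EUR
0.0496746 EUR × 5.5910 = 0.277731 BRL

ZAR/BRL = 0.27773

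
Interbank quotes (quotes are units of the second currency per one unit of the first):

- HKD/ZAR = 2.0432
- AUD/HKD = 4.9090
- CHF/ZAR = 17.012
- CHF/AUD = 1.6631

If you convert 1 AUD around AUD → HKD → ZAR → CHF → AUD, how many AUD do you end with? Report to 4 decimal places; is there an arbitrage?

Around AUD → HKD → ZAR → CHF → AUD: 1 × 4.9090 × 2.0432 ÷ 17.012 × 1.6631 = 0.980544
Product < 1; profitable direction is AUD → CHF → ZAR → HKD → AUD.

0.9805 (arbitrage exists)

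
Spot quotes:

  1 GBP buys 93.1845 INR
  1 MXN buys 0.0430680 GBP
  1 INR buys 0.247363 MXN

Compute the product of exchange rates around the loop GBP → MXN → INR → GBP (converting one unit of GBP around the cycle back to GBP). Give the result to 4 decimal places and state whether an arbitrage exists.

Around GBP → MXN → INR → GBP: 1 ÷ 0.0430680 ÷ 0.247363 ÷ 93.1845 = 1.007319
Product > 1; profitable direction is GBP → MXN → INR → GBP.

1.0073 (arbitrage exists)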